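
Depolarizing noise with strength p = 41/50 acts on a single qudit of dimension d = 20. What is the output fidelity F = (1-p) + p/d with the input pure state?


F = (1-p) + p/d
= (1 - 0.8200) + 0.8200/20
= 0.1800 + 0.0410
= 0.2210

0.2210


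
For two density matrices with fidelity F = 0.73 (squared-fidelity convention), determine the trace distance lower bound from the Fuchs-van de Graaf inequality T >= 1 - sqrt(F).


Fuchs-van de Graaf (squared-fidelity convention): 1 - sqrt(F) <= T <= sqrt(1 - F).
Lower bound: T >= 1 - sqrt(F)
sqrt(F) = sqrt(0.73) = 0.8544
T >= 1 - 0.8544
T >= 0.1456

0.1456


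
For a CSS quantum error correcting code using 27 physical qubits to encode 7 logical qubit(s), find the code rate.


Code rate R = k/n
= 7/27
= 0.2593

0.2593


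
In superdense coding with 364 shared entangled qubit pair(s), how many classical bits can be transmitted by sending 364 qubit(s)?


Superdense coding allows 2 classical bits per shared entangled pair.
364 pair(s) -> 2 * 364 = 728 classical bits

728


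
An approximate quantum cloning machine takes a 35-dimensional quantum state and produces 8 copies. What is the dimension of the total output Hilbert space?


Output space = H^(tensor 8) where dim(H) = 35
dim = 35^8
= 1225 (after 2 factors)
= 42875 (after 3 factors)
= 1500625 (after 4 factors)
= 52521875 (after 5 factors)
= 1838265625 (after 6 factors)
= 64339296875 (after 7 factors)
= 2251875390625 (after 8 factors)
= 2251875390625

2251875390625


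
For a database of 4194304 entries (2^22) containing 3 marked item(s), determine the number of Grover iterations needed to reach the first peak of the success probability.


After j Grover iterations the success probability is P(j) = sin^2((2j+1)*theta), where sin(theta) = sqrt(k/N).
N = 2^22 = 4194304, k = 3
sin(theta) = sqrt(k/N) = 0.0008457279334
theta = arcsin(sqrt(k/N)) = 0.0008457280342 rad
P(j) reaches its first maximum when (2j+1)*theta is as close as possible to pi/2, i.e. j = round(pi/(4*theta) - 1/2).
pi/(4*theta) - 1/2 = 928.1652
(For comparison, the common estimate pi/4 * sqrt(N/k) = 928.6653; the exact maximiser is used here.)
Optimal iterations = 928

928


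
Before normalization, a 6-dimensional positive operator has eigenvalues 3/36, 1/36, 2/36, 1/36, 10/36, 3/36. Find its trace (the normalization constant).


tr(M) = sum of eigenvalues
= 3/36 + 1/36 + 2/36 + 1/36 + 10/36 + 3/36
= 20/36
= 0.5556

0.5556


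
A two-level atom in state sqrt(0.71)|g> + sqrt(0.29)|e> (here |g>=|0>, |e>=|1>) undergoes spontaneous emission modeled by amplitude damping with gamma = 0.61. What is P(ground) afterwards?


For amplitude damping with parameter gamma on state sqrt(a)|0> + sqrt(b)|1>:
alpha^2 = 0.71, beta^2 = 0.29
P(|0>) = alpha^2 + gamma * beta^2
= 0.71 + 0.61 * 0.29
= 0.71 + 0.1769
= 0.8869

0.8869


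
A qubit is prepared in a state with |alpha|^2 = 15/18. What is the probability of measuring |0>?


|alpha|^2 = 15/18 = 0.8333
|beta|^2 = 1 - 15/18 = 3/18 = 0.1667
P(|0>) = |alpha|^2 = 0.8333

0.8333


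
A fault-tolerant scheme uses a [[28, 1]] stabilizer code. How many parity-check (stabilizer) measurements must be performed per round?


For an [[n,k]] stabilizer code:
Number of stabilizer generators = n - k
= 28 - 1
= 27

27


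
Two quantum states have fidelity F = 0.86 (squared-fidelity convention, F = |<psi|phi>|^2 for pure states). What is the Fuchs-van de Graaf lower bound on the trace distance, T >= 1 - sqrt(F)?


Fuchs-van de Graaf (squared-fidelity convention): 1 - sqrt(F) <= T <= sqrt(1 - F).
Lower bound: T >= 1 - sqrt(F)
sqrt(F) = sqrt(0.86) = 0.9274
T >= 1 - 0.9274
T >= 0.0726

0.0726


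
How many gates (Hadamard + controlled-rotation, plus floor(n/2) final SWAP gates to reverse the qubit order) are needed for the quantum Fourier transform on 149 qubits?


Hadamard gates: 149
Controlled rotations: n*(n-1)/2 = 149*148/2 = 11026
SWAP gates: floor(n/2) = floor(149/2) = 74
Total = 149 + 11026 + 74
= 11249

11249


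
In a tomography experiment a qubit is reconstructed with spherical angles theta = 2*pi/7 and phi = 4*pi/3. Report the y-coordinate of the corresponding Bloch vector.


theta = 0.8976, phi = 4.1888
r_y = sin(theta)*sin(phi) = 0.7818 * -0.8660
r_y = -0.6771

-0.6771


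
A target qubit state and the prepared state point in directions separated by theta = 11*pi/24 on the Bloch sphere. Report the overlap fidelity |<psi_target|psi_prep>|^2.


For states separated by angle theta on Bloch sphere:
F = cos^2(theta/2)
theta = 11*pi/24 = 1.4399
theta/2 = 0.7199
cos(theta/2) = 0.7518
F = 0.5653

0.5653


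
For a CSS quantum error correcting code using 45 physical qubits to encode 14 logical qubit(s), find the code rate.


Code rate R = k/n
= 14/45
= 0.3111

0.3111


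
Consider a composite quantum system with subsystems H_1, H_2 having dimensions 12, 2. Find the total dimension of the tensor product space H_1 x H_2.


dim(H_1 x H_2) = 12 * 2
= 24

24


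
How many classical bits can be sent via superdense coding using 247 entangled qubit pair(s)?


Superdense coding allows 2 classical bits per shared entangled pair.
247 pair(s) -> 2 * 247 = 494 classical bits

494


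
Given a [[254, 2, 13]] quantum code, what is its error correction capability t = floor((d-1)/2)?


Code parameters: [[254, 2, 13]], distance d = 13.
Number of correctable errors = floor((d-1)/2)
= floor((13 - 1)/2)
= floor(12/2)
= 6

6


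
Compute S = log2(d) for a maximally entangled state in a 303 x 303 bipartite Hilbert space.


For a maximally entangled state in d x d:
S = log2(d) = log2(303)
= 8.2432

8.2432


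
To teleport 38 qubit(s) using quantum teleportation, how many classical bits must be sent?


Quantum teleportation requires 2 classical bits per qubit teleported.
38 qubit(s) -> 2 * 38 = 76 classical bits

76


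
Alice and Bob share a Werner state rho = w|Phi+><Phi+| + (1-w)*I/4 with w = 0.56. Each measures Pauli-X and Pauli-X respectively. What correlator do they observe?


|Phi+> = (|00> + |11>)/sqrt(2)
For the pure Bell state, <X_A X_B> = +1 (Bell-state Pauli correlator).
The maximally-mixed part I/4 has tr(I/4 * P tensor P) = 0 for any traceless Pauli P.
So <X_A X_B>_rho = w * (+1) + (1 - w) * 0
= 0.56 * (+1)
= 0.5600

0.5600


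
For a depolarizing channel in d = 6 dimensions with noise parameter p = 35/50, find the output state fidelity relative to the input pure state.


F = (1-p) + p/d
= (1 - 0.7000) + 0.7000/6
= 0.3000 + 0.1167
= 0.4167

0.4167


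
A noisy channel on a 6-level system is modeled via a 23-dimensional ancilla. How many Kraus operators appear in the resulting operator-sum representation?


Tracing out the environment in an orthonormal basis {|i>_E} gives Kraus operators K_i = <i|_E U |0>_E.
Number of Kraus operators = dim(H_env) = d_env
= 23

23


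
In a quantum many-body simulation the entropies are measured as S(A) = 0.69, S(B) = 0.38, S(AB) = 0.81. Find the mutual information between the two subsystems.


I(A:B) = S(A) + S(B) - S(AB)
= 0.69 + 0.38 - 0.81
= 0.2600

0.2600


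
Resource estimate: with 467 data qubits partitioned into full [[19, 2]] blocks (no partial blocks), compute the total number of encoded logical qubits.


Each code block uses 19 physical qubits for 2 logical qubit(s).
Number of complete blocks = floor(467 / 19) = 24
Logical qubits = 24 * 2
= 48

48


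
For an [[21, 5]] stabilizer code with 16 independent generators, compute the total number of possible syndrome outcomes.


Each stabilizer generator gives a binary (+1 or -1) measurement outcome.
With 16 independent generators:
Total syndromes = 2^16
= 65536

65536


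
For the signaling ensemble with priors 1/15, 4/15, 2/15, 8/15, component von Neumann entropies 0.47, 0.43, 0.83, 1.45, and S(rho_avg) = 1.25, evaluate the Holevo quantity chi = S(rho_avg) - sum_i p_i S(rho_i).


chi = S(rho) - sum_i p_i * S(rho_i)
Weighted entropy = 1/15 * 0.47 + 4/15 * 0.43 + 2/15 * 0.83 + 8/15 * 1.45
= 1.0300
chi = 1.25 - 1.0300
= 0.2200

0.2200


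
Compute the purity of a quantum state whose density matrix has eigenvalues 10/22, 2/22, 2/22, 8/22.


tr(rho^2) = sum of eigenvalues squared
= (10/22)^2 + (2/22)^2 + (2/22)^2 + (8/22)^2
= (100 + 4 + 4 + 64) / 484
= 172/484
= 0.3554

0.3554


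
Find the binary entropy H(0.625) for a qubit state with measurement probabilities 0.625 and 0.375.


S = -p*log2(p) - (1-p)*log2(1-p)
p = 0.6250, 1-p = 0.3750
= -0.6250 * log2(0.6250) - 0.3750 * log2(0.3750)
= -(-0.4238) - (-0.5306)
= 0.9544

0.9544


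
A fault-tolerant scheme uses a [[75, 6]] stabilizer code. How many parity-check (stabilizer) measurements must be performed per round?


For an [[n,k]] stabilizer code:
Number of stabilizer generators = n - k
= 75 - 6
= 69

69


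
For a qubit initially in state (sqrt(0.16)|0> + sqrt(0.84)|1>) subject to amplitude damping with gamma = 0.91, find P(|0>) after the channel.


For amplitude damping with parameter gamma on state sqrt(a)|0> + sqrt(b)|1>:
alpha^2 = 0.16, beta^2 = 0.84
P(|0>) = alpha^2 + gamma * beta^2
= 0.16 + 0.91 * 0.84
= 0.16 + 0.7644
= 0.9244

0.9244


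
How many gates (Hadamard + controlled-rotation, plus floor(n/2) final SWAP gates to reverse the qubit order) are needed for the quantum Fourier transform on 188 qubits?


Hadamard gates: 188
Controlled rotations: n*(n-1)/2 = 188*187/2 = 17578
SWAP gates: floor(n/2) = floor(188/2) = 94
Total = 188 + 17578 + 94
= 17860

17860


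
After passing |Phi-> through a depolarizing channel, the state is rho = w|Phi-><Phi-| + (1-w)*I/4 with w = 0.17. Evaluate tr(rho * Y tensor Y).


|Phi-> = (|00> - |11>)/sqrt(2)
For the pure Bell state, <Y_A Y_B> = +1 (Bell-state Pauli correlator).
The maximally-mixed part I/4 has tr(I/4 * P tensor P) = 0 for any traceless Pauli P.
So <Y_A Y_B>_rho = w * (+1) + (1 - w) * 0
= 0.17 * (+1)
= 0.1700

0.1700


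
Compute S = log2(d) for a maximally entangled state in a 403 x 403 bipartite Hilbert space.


For a maximally entangled state in d x d:
S = log2(d) = log2(403)
= 8.6546

8.6546


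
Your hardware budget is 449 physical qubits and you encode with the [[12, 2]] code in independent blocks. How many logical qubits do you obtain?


Each code block uses 12 physical qubits for 2 logical qubit(s).
Number of complete blocks = floor(449 / 12) = 37
Logical qubits = 37 * 2
= 74

74


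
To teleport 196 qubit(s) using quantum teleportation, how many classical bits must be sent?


Quantum teleportation requires 2 classical bits per qubit teleported.
196 qubit(s) -> 2 * 196 = 392 classical bits

392


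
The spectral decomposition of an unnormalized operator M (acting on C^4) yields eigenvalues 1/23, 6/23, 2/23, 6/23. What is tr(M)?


tr(M) = sum of eigenvalues
= 1/23 + 6/23 + 2/23 + 6/23
= 15/23
= 0.6522

0.6522


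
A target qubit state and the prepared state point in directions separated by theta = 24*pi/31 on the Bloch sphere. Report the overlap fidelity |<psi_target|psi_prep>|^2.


For states separated by angle theta on Bloch sphere:
F = cos^2(theta/2)
theta = 24*pi/31 = 2.4322
theta/2 = 1.2161
cos(theta/2) = 0.3473
F = 0.1206

0.1206


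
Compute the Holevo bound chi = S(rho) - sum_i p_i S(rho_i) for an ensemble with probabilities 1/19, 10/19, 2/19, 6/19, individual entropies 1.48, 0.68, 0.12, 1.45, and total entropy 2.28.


chi = S(rho) - sum_i p_i * S(rho_i)
Weighted entropy = 1/19 * 1.48 + 10/19 * 0.68 + 2/19 * 0.12 + 6/19 * 1.45
= 0.9063
chi = 2.28 - 0.9063
= 1.3737

1.3737


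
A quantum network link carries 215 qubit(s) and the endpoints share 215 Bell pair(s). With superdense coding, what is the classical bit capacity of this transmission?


Superdense coding allows 2 classical bits per shared entangled pair.
215 pair(s) -> 2 * 215 = 430 classical bits

430


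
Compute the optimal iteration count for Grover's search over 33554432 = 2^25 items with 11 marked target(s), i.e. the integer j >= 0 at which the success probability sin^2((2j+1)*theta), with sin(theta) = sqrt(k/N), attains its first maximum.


After j Grover iterations the success probability is P(j) = sin^2((2j+1)*theta), where sin(theta) = sqrt(k/N).
N = 2^25 = 33554432, k = 11
sin(theta) = sqrt(k/N) = 0.0005725605176
theta = arcsin(sqrt(k/N)) = 0.0005725605488 rad
P(j) reaches its first maximum when (2j+1)*theta is as close as possible to pi/2, i.e. j = round(pi/(4*theta) - 1/2).
pi/(4*theta) - 1/2 = 1371.2294
(For comparison, the common estimate pi/4 * sqrt(N/k) = 1371.7295; the exact maximiser is used here.)
Optimal iterations = 1371

1371


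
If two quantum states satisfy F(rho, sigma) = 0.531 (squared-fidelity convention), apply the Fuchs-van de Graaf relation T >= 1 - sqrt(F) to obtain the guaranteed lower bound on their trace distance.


Fuchs-van de Graaf (squared-fidelity convention): 1 - sqrt(F) <= T <= sqrt(1 - F).
Lower bound: T >= 1 - sqrt(F)
sqrt(F) = sqrt(0.531) = 0.7287
T >= 1 - 0.7287
T >= 0.2713

0.2713


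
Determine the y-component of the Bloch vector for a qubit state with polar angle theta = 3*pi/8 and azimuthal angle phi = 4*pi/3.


theta = 1.1781, phi = 4.1888
r_y = sin(theta)*sin(phi) = 0.9239 * -0.8660
r_y = -0.8001

-0.8001


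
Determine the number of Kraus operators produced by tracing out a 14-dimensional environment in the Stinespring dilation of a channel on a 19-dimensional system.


Tracing out the environment in an orthonormal basis {|i>_E} gives Kraus operators K_i = <i|_E U |0>_E.
Number of Kraus operators = dim(H_env) = d_env
= 14

14


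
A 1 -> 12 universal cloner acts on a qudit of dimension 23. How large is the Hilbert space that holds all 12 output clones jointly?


Output space = H^(tensor 12) where dim(H) = 23
dim = 23^12
= 529 (after 2 factors)
= 12167 (after 3 factors)
= 279841 (after 4 factors)
= 6436343 (after 5 factors)
= 148035889 (after 6 factors)
= 3404825447 (after 7 factors)
= 78310985281 (after 8 factors)
= 1801152661463 (after 9 factors)
= 41426511213649 (after 10 factors)
= 952809757913927 (after 11 factors)
= 21914624432020321 (after 12 factors)
= 21914624432020321

21914624432020321


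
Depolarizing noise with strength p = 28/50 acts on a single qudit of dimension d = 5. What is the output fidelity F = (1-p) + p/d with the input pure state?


F = (1-p) + p/d
= (1 - 0.5600) + 0.5600/5
= 0.4400 + 0.1120
= 0.5520

0.5520


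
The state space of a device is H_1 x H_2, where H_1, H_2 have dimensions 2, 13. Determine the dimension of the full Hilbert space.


dim(H_1 x H_2) = 2 * 13
= 26

26


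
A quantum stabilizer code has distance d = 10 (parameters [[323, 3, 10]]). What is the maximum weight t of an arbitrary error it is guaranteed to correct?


Code parameters: [[323, 3, 10]], distance d = 10.
Number of correctable errors = floor((d-1)/2)
= floor((10 - 1)/2)
= floor(9/2)
= 4

4


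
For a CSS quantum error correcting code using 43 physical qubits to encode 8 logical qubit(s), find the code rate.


Code rate R = k/n
= 8/43
= 0.1860

0.1860


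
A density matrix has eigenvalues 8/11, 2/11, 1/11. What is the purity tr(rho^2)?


tr(rho^2) = sum of eigenvalues squared
= (8/11)^2 + (2/11)^2 + (1/11)^2
= (64 + 4 + 1) / 121
= 69/121
= 0.5702

0.5702


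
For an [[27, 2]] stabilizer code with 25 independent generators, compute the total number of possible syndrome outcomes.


Each stabilizer generator gives a binary (+1 or -1) measurement outcome.
With 25 independent generators:
Total syndromes = 2^25
= 33554432

33554432


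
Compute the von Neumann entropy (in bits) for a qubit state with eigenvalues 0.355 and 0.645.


S = -p*log2(p) - (1-p)*log2(1-p)
p = 0.3550, 1-p = 0.6450
= -0.3550 * log2(0.3550) - 0.6450 * log2(0.6450)
= -(-0.5304) - (-0.4080)
= 0.9385

0.9385


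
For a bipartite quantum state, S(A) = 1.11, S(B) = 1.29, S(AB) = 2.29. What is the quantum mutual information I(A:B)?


I(A:B) = S(A) + S(B) - S(AB)
= 1.11 + 1.29 - 2.29
= 0.1100

0.1100


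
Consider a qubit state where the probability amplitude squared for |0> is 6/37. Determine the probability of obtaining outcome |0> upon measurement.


|alpha|^2 = 6/37 = 0.1622
|beta|^2 = 1 - 6/37 = 31/37 = 0.8378
P(|0>) = |alpha|^2 = 0.1622

0.1622


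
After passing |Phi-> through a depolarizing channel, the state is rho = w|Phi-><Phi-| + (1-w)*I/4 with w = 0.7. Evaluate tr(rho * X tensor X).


|Phi-> = (|00> - |11>)/sqrt(2)
For the pure Bell state, <X_A X_B> = -1 (Bell-state Pauli correlator).
The maximally-mixed part I/4 has tr(I/4 * P tensor P) = 0 for any traceless Pauli P.
So <X_A X_B>_rho = w * (-1) + (1 - w) * 0
= 0.7 * (-1)
= -0.7000

-0.7000


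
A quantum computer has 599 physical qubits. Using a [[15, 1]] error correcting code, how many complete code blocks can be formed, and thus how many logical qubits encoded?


Each code block uses 15 physical qubits for 1 logical qubit(s).
Number of complete blocks = floor(599 / 15) = 39
Logical qubits = 39 * 1
= 39

39


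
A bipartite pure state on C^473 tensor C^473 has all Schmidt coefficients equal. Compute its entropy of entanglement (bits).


For a maximally entangled state in d x d:
S = log2(d) = log2(473)
= 8.8857

8.8857


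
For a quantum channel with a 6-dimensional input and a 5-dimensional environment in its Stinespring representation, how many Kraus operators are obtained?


Tracing out the environment in an orthonormal basis {|i>_E} gives Kraus operators K_i = <i|_E U |0>_E.
Number of Kraus operators = dim(H_env) = d_env
= 5

5


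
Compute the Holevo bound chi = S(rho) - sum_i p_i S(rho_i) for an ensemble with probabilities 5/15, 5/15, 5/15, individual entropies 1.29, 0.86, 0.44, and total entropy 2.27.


chi = S(rho) - sum_i p_i * S(rho_i)
Weighted entropy = 5/15 * 1.29 + 5/15 * 0.86 + 5/15 * 0.44
= 0.8633
chi = 2.27 - 0.8633
= 1.4067

1.4067


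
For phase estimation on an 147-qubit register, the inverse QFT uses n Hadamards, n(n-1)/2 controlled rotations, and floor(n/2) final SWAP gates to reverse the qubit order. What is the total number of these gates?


Hadamard gates: 147
Controlled rotations: n*(n-1)/2 = 147*146/2 = 10731
SWAP gates: floor(n/2) = floor(147/2) = 73
Total = 147 + 10731 + 73
= 10951

10951


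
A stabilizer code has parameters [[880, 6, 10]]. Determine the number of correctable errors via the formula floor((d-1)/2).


Code parameters: [[880, 6, 10]], distance d = 10.
Number of correctable errors = floor((d-1)/2)
= floor((10 - 1)/2)
= floor(9/2)
= 4

4


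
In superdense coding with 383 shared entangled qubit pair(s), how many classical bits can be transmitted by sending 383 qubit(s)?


Superdense coding allows 2 classical bits per shared entangled pair.
383 pair(s) -> 2 * 383 = 766 classical bits

766


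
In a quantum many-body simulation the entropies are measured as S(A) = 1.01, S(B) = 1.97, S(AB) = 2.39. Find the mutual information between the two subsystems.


I(A:B) = S(A) + S(B) - S(AB)
= 1.01 + 1.97 - 2.39
= 0.5900

0.5900


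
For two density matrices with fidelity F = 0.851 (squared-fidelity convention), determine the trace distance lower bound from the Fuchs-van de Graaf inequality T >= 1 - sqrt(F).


Fuchs-van de Graaf (squared-fidelity convention): 1 - sqrt(F) <= T <= sqrt(1 - F).
Lower bound: T >= 1 - sqrt(F)
sqrt(F) = sqrt(0.851) = 0.9225
T >= 1 - 0.9225
T >= 0.0775

0.0775


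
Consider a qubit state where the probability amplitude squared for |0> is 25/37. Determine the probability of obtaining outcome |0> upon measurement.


|alpha|^2 = 25/37 = 0.6757
|beta|^2 = 1 - 25/37 = 12/37 = 0.3243
P(|0>) = |alpha|^2 = 0.6757

0.6757


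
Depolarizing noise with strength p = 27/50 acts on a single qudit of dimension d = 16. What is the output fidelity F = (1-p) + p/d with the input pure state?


F = (1-p) + p/d
= (1 - 0.5400) + 0.5400/16
= 0.4600 + 0.0338
= 0.4937

0.4937


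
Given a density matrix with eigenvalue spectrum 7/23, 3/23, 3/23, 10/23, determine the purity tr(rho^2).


tr(rho^2) = sum of eigenvalues squared
= (7/23)^2 + (3/23)^2 + (3/23)^2 + (10/23)^2
= (49 + 9 + 9 + 100) / 529
= 167/529
= 0.3157

0.3157


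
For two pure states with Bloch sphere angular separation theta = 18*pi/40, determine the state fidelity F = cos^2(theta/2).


For states separated by angle theta on Bloch sphere:
F = cos^2(theta/2)
theta = 18*pi/40 = 1.4137
theta/2 = 0.7069
cos(theta/2) = 0.7604
F = 0.5782

0.5782


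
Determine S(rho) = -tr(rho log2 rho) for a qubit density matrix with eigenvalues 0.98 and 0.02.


S = -p*log2(p) - (1-p)*log2(1-p)
p = 0.9800, 1-p = 0.0200
= -0.9800 * log2(0.9800) - 0.0200 * log2(0.0200)
= -(-0.0286) - (-0.1129)
= 0.1414

0.1414


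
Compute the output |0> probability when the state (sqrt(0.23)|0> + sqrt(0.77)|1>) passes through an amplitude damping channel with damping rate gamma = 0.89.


For amplitude damping with parameter gamma on state sqrt(a)|0> + sqrt(b)|1>:
alpha^2 = 0.23, beta^2 = 0.77
P(|0>) = alpha^2 + gamma * beta^2
= 0.23 + 0.89 * 0.77
= 0.23 + 0.6853
= 0.9153

0.9153


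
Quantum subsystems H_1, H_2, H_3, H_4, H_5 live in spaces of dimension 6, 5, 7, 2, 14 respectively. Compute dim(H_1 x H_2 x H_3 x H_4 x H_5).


dim(H_1 x H_2 x H_3 x H_4 x H_5) = 6 * 5 * 7 * 2 * 14
= 30 * 7 * 2 * 14
= 210 * 2 * 14
= 420 * 14
= 5880

5880


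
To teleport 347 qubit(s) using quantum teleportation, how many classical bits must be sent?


Quantum teleportation requires 2 classical bits per qubit teleported.
347 qubit(s) -> 2 * 347 = 694 classical bits

694


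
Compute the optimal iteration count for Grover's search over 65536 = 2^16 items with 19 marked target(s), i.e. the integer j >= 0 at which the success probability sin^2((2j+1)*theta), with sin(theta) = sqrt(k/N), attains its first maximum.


After j Grover iterations the success probability is P(j) = sin^2((2j+1)*theta), where sin(theta) = sqrt(k/N).
N = 2^16 = 65536, k = 19
sin(theta) = sqrt(k/N) = 0.017026949
theta = arcsin(sqrt(k/N)) = 0.01702777184 rad
P(j) reaches its first maximum when (2j+1)*theta is as close as possible to pi/2, i.e. j = round(pi/(4*theta) - 1/2).
pi/(4*theta) - 1/2 = 45.6245
(For comparison, the common estimate pi/4 * sqrt(N/k) = 46.1268; the exact maximiser is used here.)
Optimal iterations = 46

46


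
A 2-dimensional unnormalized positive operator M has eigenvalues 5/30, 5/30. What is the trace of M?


tr(M) = sum of eigenvalues
= 5/30 + 5/30
= 10/30
= 0.3333

0.3333


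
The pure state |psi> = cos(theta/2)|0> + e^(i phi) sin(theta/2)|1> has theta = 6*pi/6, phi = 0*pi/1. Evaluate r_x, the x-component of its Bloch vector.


theta = 3.1416, phi = 0.0000
r_x = sin(theta)*cos(phi) = 0.0000 * 1.0000
r_x = 0.0000

0.0000


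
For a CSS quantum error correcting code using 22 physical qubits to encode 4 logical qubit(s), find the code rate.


Code rate R = k/n
= 4/22
= 0.1818

0.1818


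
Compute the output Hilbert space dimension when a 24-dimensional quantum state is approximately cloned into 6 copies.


Output space = H^(tensor 6) where dim(H) = 24
dim = 24^6
= 576 (after 2 factors)
= 13824 (after 3 factors)
= 331776 (after 4 factors)
= 7962624 (after 5 factors)
= 191102976 (after 6 factors)
= 191102976

191102976


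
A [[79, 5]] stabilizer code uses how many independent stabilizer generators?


For an [[n,k]] stabilizer code:
Number of stabilizer generators = n - k
= 79 - 5
= 74

74


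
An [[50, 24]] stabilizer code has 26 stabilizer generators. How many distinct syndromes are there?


Each stabilizer generator gives a binary (+1 or -1) measurement outcome.
With 26 independent generators:
Total syndromes = 2^26
= 67108864

67108864


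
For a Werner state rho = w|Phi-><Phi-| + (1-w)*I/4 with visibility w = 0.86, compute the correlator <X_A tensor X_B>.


|Phi-> = (|00> - |11>)/sqrt(2)
For the pure Bell state, <X_A X_B> = -1 (Bell-state Pauli correlator).
The maximally-mixed part I/4 has tr(I/4 * P tensor P) = 0 for any traceless Pauli P.
So <X_A X_B>_rho = w * (-1) + (1 - w) * 0
= 0.86 * (-1)
= -0.8600

-0.8600


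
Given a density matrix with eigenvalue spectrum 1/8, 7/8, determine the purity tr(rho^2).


tr(rho^2) = sum of eigenvalues squared
= (1/8)^2 + (7/8)^2
= (1 + 49) / 64
= 50/64
= 0.7812

0.7812


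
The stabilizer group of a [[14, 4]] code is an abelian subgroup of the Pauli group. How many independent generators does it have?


For an [[n,k]] stabilizer code:
Number of stabilizer generators = n - k
= 14 - 4
= 10

10


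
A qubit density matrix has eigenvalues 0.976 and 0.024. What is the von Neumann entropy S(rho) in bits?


S = -p*log2(p) - (1-p)*log2(1-p)
p = 0.9760, 1-p = 0.0240
= -0.9760 * log2(0.9760) - 0.0240 * log2(0.0240)
= -(-0.0342) - (-0.1291)
= 0.1633

0.1633


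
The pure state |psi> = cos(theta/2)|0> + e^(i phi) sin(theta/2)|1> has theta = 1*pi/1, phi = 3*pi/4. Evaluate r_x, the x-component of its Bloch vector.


theta = 3.1416, phi = 2.3562
r_x = sin(theta)*cos(phi) = 0.0000 * -0.7071
r_x = 0.0000

0.0000


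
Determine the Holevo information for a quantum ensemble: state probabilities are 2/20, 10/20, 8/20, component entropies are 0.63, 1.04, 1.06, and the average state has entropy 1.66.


chi = S(rho) - sum_i p_i * S(rho_i)
Weighted entropy = 2/20 * 0.63 + 10/20 * 1.04 + 8/20 * 1.06
= 1.0070
chi = 1.66 - 1.0070
= 0.6530

0.6530


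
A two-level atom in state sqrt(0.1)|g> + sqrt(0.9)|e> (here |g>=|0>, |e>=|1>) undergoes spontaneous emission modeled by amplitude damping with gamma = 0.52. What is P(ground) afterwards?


For amplitude damping with parameter gamma on state sqrt(a)|0> + sqrt(b)|1>:
alpha^2 = 0.1, beta^2 = 0.9
P(|0>) = alpha^2 + gamma * beta^2
= 0.1 + 0.52 * 0.9
= 0.1 + 0.4680
= 0.5680

0.5680


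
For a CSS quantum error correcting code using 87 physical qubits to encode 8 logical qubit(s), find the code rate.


Code rate R = k/n
= 8/87
= 0.0920

0.0920


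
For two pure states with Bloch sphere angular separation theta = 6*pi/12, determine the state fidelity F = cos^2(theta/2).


For states separated by angle theta on Bloch sphere:
F = cos^2(theta/2)
theta = 6*pi/12 = 1.5708
theta/2 = 0.7854
cos(theta/2) = 0.7071
F = 0.5000

0.5000


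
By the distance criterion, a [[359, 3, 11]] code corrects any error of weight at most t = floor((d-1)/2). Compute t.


Code parameters: [[359, 3, 11]], distance d = 11.
Number of correctable errors = floor((d-1)/2)
= floor((11 - 1)/2)
= floor(10/2)
= 5

5


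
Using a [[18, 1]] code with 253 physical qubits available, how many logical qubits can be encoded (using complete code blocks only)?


Each code block uses 18 physical qubits for 1 logical qubit(s).
Number of complete blocks = floor(253 / 18) = 14
Logical qubits = 14 * 1
= 14

14


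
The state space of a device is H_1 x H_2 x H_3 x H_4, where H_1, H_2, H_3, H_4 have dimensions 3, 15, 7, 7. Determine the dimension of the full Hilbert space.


dim(H_1 x H_2 x H_3 x H_4) = 3 * 15 * 7 * 7
= 45 * 7 * 7
= 315 * 7
= 2205

2205


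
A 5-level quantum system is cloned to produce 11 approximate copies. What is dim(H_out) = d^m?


Output space = H^(tensor 11) where dim(H) = 5
dim = 5^11
= 25 (after 2 factors)
= 125 (after 3 factors)
= 625 (after 4 factors)
= 3125 (after 5 factors)
= 15625 (after 6 factors)
= 78125 (after 7 factors)
= 390625 (after 8 factors)
= 1953125 (after 9 factors)
= 9765625 (after 10 factors)
= 48828125 (after 11 factors)
= 48828125

48828125


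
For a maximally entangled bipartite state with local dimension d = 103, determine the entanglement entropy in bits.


For a maximally entangled state in d x d:
S = log2(d) = log2(103)
= 6.6865

6.6865


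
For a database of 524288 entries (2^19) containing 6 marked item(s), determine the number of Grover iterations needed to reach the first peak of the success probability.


After j Grover iterations the success probability is P(j) = sin^2((2j+1)*theta), where sin(theta) = sqrt(k/N).
N = 2^19 = 524288, k = 6
sin(theta) = sqrt(k/N) = 0.003382911734
theta = arcsin(sqrt(k/N)) = 0.003382918186 rad
P(j) reaches its first maximum when (2j+1)*theta is as close as possible to pi/2, i.e. j = round(pi/(4*theta) - 1/2).
pi/(4*theta) - 1/2 = 231.6659
(For comparison, the common estimate pi/4 * sqrt(N/k) = 232.1663; the exact maximiser is used here.)
Optimal iterations = 232

232


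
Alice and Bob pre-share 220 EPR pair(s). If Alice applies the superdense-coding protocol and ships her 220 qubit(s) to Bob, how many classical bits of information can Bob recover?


Superdense coding allows 2 classical bits per shared entangled pair.
220 pair(s) -> 2 * 220 = 440 classical bits

440


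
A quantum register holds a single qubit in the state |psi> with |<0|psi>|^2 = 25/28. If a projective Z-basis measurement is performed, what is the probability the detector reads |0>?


|alpha|^2 = 25/28 = 0.8929
|beta|^2 = 1 - 25/28 = 3/28 = 0.1071
P(|0>) = |alpha|^2 = 0.8929

0.8929


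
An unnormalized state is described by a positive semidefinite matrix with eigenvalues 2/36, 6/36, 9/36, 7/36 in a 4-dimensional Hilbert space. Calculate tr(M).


tr(M) = sum of eigenvalues
= 2/36 + 6/36 + 9/36 + 7/36
= 24/36
= 0.6667

0.6667


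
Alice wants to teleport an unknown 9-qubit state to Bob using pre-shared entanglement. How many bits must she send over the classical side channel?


Quantum teleportation requires 2 classical bits per qubit teleported.
9 qubit(s) -> 2 * 9 = 18 classical bits

18


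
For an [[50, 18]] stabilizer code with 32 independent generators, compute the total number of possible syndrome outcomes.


Each stabilizer generator gives a binary (+1 or -1) measurement outcome.
With 32 independent generators:
Total syndromes = 2^32
= 4294967296

4294967296


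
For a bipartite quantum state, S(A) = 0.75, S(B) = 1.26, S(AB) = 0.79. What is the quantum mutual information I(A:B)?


I(A:B) = S(A) + S(B) - S(AB)
= 0.75 + 1.26 - 0.79
= 1.2200

1.2200


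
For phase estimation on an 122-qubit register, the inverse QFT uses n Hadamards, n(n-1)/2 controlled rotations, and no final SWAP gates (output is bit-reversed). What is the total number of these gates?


Hadamard gates: 122
Controlled rotations: n*(n-1)/2 = 122*121/2 = 7381
SWAP gates: 0 (omitted)
Total = 122 + 7381
= 7503

7503


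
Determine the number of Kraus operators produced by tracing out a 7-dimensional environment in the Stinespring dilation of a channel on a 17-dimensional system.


Tracing out the environment in an orthonormal basis {|i>_E} gives Kraus operators K_i = <i|_E U |0>_E.
Number of Kraus operators = dim(H_env) = d_env
= 7

7


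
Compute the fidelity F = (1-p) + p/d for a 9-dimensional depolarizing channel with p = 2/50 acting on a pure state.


F = (1-p) + p/d
= (1 - 0.0400) + 0.0400/9
= 0.9600 + 0.0044
= 0.9644

0.9644


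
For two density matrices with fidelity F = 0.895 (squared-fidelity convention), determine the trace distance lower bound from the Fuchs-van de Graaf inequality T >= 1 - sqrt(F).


Fuchs-van de Graaf (squared-fidelity convention): 1 - sqrt(F) <= T <= sqrt(1 - F).
Lower bound: T >= 1 - sqrt(F)
sqrt(F) = sqrt(0.895) = 0.9460
T >= 1 - 0.9460
T >= 0.0540

0.0540


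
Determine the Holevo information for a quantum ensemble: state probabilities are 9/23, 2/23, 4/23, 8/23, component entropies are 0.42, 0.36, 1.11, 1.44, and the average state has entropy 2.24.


chi = S(rho) - sum_i p_i * S(rho_i)
Weighted entropy = 9/23 * 0.42 + 2/23 * 0.36 + 4/23 * 1.11 + 8/23 * 1.44
= 0.8896
chi = 2.24 - 0.8896
= 1.3504

1.3504


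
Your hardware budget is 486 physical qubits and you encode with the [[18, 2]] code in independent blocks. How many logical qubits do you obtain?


Each code block uses 18 physical qubits for 2 logical qubit(s).
Number of complete blocks = floor(486 / 18) = 27
Logical qubits = 27 * 2
= 54

54


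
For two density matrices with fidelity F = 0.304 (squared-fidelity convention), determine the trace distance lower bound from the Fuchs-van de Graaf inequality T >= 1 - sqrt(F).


Fuchs-van de Graaf (squared-fidelity convention): 1 - sqrt(F) <= T <= sqrt(1 - F).
Lower bound: T >= 1 - sqrt(F)
sqrt(F) = sqrt(0.304) = 0.5514
T >= 1 - 0.5514
T >= 0.4486

0.4486


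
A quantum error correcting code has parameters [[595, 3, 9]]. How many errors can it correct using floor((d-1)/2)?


Code parameters: [[595, 3, 9]], distance d = 9.
Number of correctable errors = floor((d-1)/2)
= floor((9 - 1)/2)
= floor(8/2)
= 4

4


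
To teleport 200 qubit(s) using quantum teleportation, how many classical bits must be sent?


Quantum teleportation requires 2 classical bits per qubit teleported.
200 qubit(s) -> 2 * 200 = 400 classical bits

400


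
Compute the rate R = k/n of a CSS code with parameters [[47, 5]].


Code rate R = k/n
= 5/47
= 0.1064

0.1064


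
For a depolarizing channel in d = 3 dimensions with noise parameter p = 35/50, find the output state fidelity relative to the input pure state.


F = (1-p) + p/d
= (1 - 0.7000) + 0.7000/3
= 0.3000 + 0.2333
= 0.5333

0.5333


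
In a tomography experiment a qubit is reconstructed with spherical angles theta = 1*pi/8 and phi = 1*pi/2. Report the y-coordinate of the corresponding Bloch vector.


theta = 0.3927, phi = 1.5708
r_y = sin(theta)*sin(phi) = 0.3827 * 1.0000
r_y = 0.3827

0.3827


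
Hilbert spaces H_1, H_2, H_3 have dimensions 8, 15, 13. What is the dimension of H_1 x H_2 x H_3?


dim(H_1 x H_2 x H_3) = 8 * 15 * 13
= 120 * 13
= 1560

1560


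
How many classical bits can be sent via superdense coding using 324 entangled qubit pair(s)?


Superdense coding allows 2 classical bits per shared entangled pair.
324 pair(s) -> 2 * 324 = 648 classical bits

648


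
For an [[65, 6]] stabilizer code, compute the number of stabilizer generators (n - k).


For an [[n,k]] stabilizer code:
Number of stabilizer generators = n - k
= 65 - 6
= 59

59


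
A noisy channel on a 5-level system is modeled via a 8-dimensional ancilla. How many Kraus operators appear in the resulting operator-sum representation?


Tracing out the environment in an orthonormal basis {|i>_E} gives Kraus operators K_i = <i|_E U |0>_E.
Number of Kraus operators = dim(H_env) = d_env
= 8

8


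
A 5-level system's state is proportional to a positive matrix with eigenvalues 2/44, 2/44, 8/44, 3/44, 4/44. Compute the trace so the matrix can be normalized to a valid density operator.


tr(M) = sum of eigenvalues
= 2/44 + 2/44 + 8/44 + 3/44 + 4/44
= 19/44
= 0.4318

0.4318


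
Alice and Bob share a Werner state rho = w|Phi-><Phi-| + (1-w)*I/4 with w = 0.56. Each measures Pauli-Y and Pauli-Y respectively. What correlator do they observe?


|Phi-> = (|00> - |11>)/sqrt(2)
For the pure Bell state, <Y_A Y_B> = +1 (Bell-state Pauli correlator).
The maximally-mixed part I/4 has tr(I/4 * P tensor P) = 0 for any traceless Pauli P.
So <Y_A Y_B>_rho = w * (+1) + (1 - w) * 0
= 0.56 * (+1)
= 0.5600

0.5600


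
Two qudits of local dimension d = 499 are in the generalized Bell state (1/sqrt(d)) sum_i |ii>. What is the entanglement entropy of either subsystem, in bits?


For a maximally entangled state in d x d:
S = log2(d) = log2(499)
= 8.9629

8.9629


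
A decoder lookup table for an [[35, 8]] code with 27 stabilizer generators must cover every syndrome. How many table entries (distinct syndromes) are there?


Each stabilizer generator gives a binary (+1 or -1) measurement outcome.
With 27 independent generators:
Total syndromes = 2^27
= 134217728

134217728


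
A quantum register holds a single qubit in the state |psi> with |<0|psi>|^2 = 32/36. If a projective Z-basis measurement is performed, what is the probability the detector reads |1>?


|alpha|^2 = 32/36 = 0.8889
|beta|^2 = 1 - 32/36 = 4/36 = 0.1111
P(|1>) = |beta|^2 = 0.1111

0.1111


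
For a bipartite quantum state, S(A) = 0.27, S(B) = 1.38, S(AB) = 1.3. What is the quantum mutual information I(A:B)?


I(A:B) = S(A) + S(B) - S(AB)
= 0.27 + 1.38 - 1.3
= 0.3500

0.3500


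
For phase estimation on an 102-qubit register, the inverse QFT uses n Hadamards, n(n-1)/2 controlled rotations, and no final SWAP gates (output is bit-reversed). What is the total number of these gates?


Hadamard gates: 102
Controlled rotations: n*(n-1)/2 = 102*101/2 = 5151
SWAP gates: 0 (omitted)
Total = 102 + 5151
= 5253

5253


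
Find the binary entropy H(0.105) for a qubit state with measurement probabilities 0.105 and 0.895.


S = -p*log2(p) - (1-p)*log2(1-p)
p = 0.1050, 1-p = 0.8950
= -0.1050 * log2(0.1050) - 0.8950 * log2(0.8950)
= -(-0.3414) - (-0.1432)
= 0.4846

0.4846


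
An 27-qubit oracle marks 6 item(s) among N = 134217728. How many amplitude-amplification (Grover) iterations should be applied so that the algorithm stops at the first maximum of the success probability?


After j Grover iterations the success probability is P(j) = sin^2((2j+1)*theta), where sin(theta) = sqrt(k/N).
N = 2^27 = 134217728, k = 6
sin(theta) = sqrt(k/N) = 0.0002114319833
theta = arcsin(sqrt(k/N)) = 0.0002114319849 rad
P(j) reaches its first maximum when (2j+1)*theta is as close as possible to pi/2, i.e. j = round(pi/(4*theta) - 1/2).
pi/(4*theta) - 1/2 = 3714.1611
(For comparison, the common estimate pi/4 * sqrt(N/k) = 3714.6611; the exact maximiser is used here.)
Optimal iterations = 3714

3714


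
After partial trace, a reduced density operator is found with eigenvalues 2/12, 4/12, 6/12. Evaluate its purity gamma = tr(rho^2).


tr(rho^2) = sum of eigenvalues squared
= (2/12)^2 + (4/12)^2 + (6/12)^2
= (4 + 16 + 36) / 144
= 56/144
= 0.3889

0.3889


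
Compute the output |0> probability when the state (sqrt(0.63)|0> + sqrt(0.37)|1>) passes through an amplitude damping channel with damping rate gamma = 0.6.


For amplitude damping with parameter gamma on state sqrt(a)|0> + sqrt(b)|1>:
alpha^2 = 0.63, beta^2 = 0.37
P(|0>) = alpha^2 + gamma * beta^2
= 0.63 + 0.6 * 0.37
= 0.63 + 0.2220
= 0.8520

0.8520


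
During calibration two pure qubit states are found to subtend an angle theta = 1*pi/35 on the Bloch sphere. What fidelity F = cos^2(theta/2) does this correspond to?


For states separated by angle theta on Bloch sphere:
F = cos^2(theta/2)
theta = 1*pi/35 = 0.0898
theta/2 = 0.0449
cos(theta/2) = 0.9990
F = 0.9980

0.9980


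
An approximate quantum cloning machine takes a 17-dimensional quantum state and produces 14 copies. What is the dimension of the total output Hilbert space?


Output space = H^(tensor 14) where dim(H) = 17
dim = 17^14
= 289 (after 2 factors)
= 4913 (after 3 factors)
= 83521 (after 4 factors)
= 1419857 (after 5 factors)
= 24137569 (after 6 factors)
= 410338673 (after 7 factors)
= 6975757441 (after 8 factors)
= 118587876497 (after 9 factors)
= 2015993900449 (after 10 factors)
= 34271896307633 (after 11 factors)
= 582622237229761 (after 12 factors)
= 9904578032905937 (after 13 factors)
= 168377826559400929 (after 14 factors)
= 168377826559400929

168377826559400929


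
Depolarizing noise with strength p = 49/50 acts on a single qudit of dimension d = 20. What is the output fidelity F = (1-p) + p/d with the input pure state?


F = (1-p) + p/d
= (1 - 0.9800) + 0.9800/20
= 0.0200 + 0.0490
= 0.0690

0.0690


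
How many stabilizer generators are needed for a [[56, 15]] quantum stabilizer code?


For an [[n,k]] stabilizer code:
Number of stabilizer generators = n - k
= 56 - 15
= 41

41


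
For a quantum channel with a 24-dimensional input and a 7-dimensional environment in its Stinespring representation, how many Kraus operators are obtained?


Tracing out the environment in an orthonormal basis {|i>_E} gives Kraus operators K_i = <i|_E U |0>_E.
Number of Kraus operators = dim(H_env) = d_env
= 7

7


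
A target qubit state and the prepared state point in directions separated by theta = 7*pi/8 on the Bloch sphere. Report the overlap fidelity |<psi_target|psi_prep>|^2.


For states separated by angle theta on Bloch sphere:
F = cos^2(theta/2)
theta = 7*pi/8 = 2.7489
theta/2 = 1.3744
cos(theta/2) = 0.1951
F = 0.0381

0.0381
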